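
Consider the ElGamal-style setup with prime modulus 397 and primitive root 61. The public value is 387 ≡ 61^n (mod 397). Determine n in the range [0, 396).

274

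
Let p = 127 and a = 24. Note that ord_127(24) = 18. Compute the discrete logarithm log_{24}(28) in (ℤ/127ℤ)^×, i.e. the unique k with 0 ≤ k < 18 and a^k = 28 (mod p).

7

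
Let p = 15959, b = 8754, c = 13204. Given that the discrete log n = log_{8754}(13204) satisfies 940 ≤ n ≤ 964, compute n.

951

Compute 8754^940 mod 15959 = 10327, then multiply by 8754 repeatedly:
  8754^940=10327  8754^941=10782  8754^942=4102  8754^943=1158  8754^944=3167
  8754^945=3135  8754^946=10269  8754^947=13738  8754^948=11387  8754^949=1884
  8754^950=6889  8754^951=13204
Found 13204 at exponent 951.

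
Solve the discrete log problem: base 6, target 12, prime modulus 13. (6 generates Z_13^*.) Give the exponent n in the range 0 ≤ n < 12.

Successive powers of 6 modulo 13:
  6^0=1  6^1=6  6^2=10  6^3=8  6^4=9  6^5=2
  6^6=12
So 6^6 ≡ 12 (mod 13), giving n = 6.

6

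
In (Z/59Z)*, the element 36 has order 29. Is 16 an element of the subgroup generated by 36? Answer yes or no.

16 ∈ ⟨36⟩ iff 16^29 ≡ 1 (mod 59), since |⟨36⟩| = 29.
16^29 mod 59 = 1.
Since 1 = 1, 16 lies in the subgroup.

yes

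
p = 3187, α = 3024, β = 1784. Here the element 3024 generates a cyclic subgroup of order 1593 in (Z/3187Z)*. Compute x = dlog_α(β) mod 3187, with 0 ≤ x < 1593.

462

Baby-step giant-step with m = ceil(sqrt(1593)) = 40.
Baby table (3024^j mod 3187 for j=0..39):
  0:1  1:3024  2:1073  3:386  4:822  5:3055  6:2394  7:1779
  8:40  9:3041  10:1489  11:2692  12:1010  13:1094  14:150  15:1046
  16:1600  17:534  18:2194  19:2509  20:2156  21:2329  22:2813  23:409
  24:260  25:2238  26:1711  27:1563  28:191  29:737  30:975  31:425
  32:839  33:284  34:1513  35:1967  36:1266  37:797  38:756  39:1065
Giant step factor: 3024^(-40) ≡ 1899 (mod 3187).
Scan 1784·1899^i mod 3187 for i = 0, 1, …:
  i=0: 1784   i=1: 35   i=2: 2725   i=3: 2274
  i=4: 3128   i=5: 2691   i=6: 1448   i=7: 2558
  i=8: 654   i=9: 2203   i=10: 2153   i=11: 2813
Match at i=11, j=22: x = 11·40 + 22 = 462.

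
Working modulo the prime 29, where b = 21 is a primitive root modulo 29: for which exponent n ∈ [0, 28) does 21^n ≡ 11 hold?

13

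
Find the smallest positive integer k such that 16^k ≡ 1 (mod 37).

9

The order of 16 must divide p − 1 = 36 = 2^2 · 3^2.
Divisors: 1, 2, 3, 4, 6, 9, 12, 18, 36.
Check each in increasing order: 16^1 ≡ 16;  16^2 ≡ 34;  16^3 ≡ 26;  16^4 ≡ 9;  16^6 ≡ 10;  16^9 ≡ 1.
Smallest exponent giving 1 is 9.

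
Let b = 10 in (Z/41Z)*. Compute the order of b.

The order of 10 must divide p − 1 = 40 = 2^3 · 5.
Divisors: 1, 2, 4, 5, 8, 10, 20, 40.
Check each in increasing order: 10^1 ≡ 10;  10^2 ≡ 18;  10^4 ≡ 37;  10^5 ≡ 1.
Smallest exponent giving 1 is 5.

5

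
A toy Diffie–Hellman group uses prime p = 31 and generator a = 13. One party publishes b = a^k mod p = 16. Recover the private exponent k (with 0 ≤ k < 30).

6

Successive powers of 13 modulo 31:
  13^0=1  13^1=13  13^2=14  13^3=27  13^4=10  13^5=6
  13^6=16
So 13^6 ≡ 16 (mod 31), giving k = 6.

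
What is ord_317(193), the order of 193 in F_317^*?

79

The order of 193 must divide p − 1 = 316 = 2^2 · 79.
Divisors: 1, 2, 4, 79, 158, 316.
Check each in increasing order: 193^1 ≡ 193;  193^2 ≡ 160;  193^4 ≡ 240;  193^79 ≡ 1.
Smallest exponent giving 1 is 79.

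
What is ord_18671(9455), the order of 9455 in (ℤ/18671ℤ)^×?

The order of 9455 must divide p − 1 = 18670 = 2 · 5 · 1867.
Divisors: 1, 2, 5, 10, 1867, 3734, 9335, 18670.
Check each in increasing order: 9455^1 ≡ 9455;  9455^2 ≡ 277;  9455^5 ≡ 10990;  9455^10 ≡ 16072;  9455^1867 ≡ 18670;  9455^3734 ≡ 1.
Smallest exponent giving 1 is 3734.

3734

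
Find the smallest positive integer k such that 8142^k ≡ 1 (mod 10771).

1795

The order of 8142 must divide p − 1 = 10770 = 2 · 3 · 5 · 359.
Divisors: 1, 2, 3, 5, 6, 10, 15, 30, 359, 718, 1077, 1795, 2154, 3590, 5385, 10770.
Check each in increasing order: 8142^1 ≡ 8142;  8142^2 ≡ 7430;  8142^3 ≡ 5124;  8142^5 ≡ 6606;  8142^6 ≡ 6449;  8142^10 ≡ 5915;  8142^15 ≡ 8073;  8142^30 ≡ 8779;  8142^359 ≡ 6619;  8142^718 ≡ 5504;  8142^1077 ≡ 3454;  8142^1795 ≡ 1.
Smallest exponent giving 1 is 1795.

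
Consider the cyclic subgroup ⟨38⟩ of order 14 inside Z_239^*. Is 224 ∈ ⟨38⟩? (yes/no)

no

224 ∈ ⟨38⟩ iff 224^14 ≡ 1 (mod 239), since |⟨38⟩| = 14.
224^14 mod 239 = 75.
Since 75 ≠ 1, 224 does not lie in the subgroup.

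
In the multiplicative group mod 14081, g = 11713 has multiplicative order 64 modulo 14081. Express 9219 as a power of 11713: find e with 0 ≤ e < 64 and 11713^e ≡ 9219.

41

Baby-step giant-step with m = ceil(sqrt(64)) = 8.
Baby table (11713^j mod 14081 for j=0..7):
  0:1  1:11713  2:3186  3:2968  4:12276  5:7697  6:8399  7:7621
Giant step factor: 11713^(-8) ≡ 8323 (mod 14081).
Scan 9219·8323^i mod 14081 for i = 0, 1, …:
  i=0: 9219   i=1: 2368   i=2: 9545   i=3: 12114
  i=4: 4862   i=5: 11713
Match at i=5, j=1: e = 5·8 + 1 = 41.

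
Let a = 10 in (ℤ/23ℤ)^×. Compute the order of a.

22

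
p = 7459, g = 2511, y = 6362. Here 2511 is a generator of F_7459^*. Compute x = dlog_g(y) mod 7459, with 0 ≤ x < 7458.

2041

Baby-step giant-step with m = ceil(sqrt(7458)) = 87.
Baby table (2511^j mod 7459 for j=0..86):
  0:1  1:2511  2:2266  3:6168  4:2964  5:5981  6:3324  7:7402
  8:6053  9:5100  10:6456  11:2609  12:2197  13:4466  14:3249  15:5552
  16:201  17:4958  18:467  19:1574  20:6503  21:1282  22:4273  23:3461
  24:836  25:3217  26:7249  27:2279  28:1516  29:2586  30:4116  31:4561
  32:3106  33:4511  34:4359  35:3096  36:1778  37:4076  38:1088  39:1974
  40:3938  41:5143  42:2544  43:3080  44:6356  45:5115  46:6826  47:6763
  48:5209  49:4172  50:3456  51:3199  52:6805  53:6245  54:2377  55:1447
  56:884  57:4401  58:4132  59:7442  60:2067  61:6232  62:7029  63:1825
  64:2749  65:3164  66:969  67:1525  68:2808  69:2133  70:401  71:7405
  72:6127  73:4439  74:2583  75:4042  76:5222  77:6979  78:3078  79:1334
  80:583  81:1949  82:835  83:706  84:4983  85:3570  86:6011
Giant step factor: 2511^(-87) ≡ 4326 (mod 7459).
Scan 6362·4326^i mod 7459 for i = 0, 1, …:
  i=0: 6362   i=1: 5761   i=2: 1567   i=3: 6070
  i=4: 3140   i=5: 801   i=6: 4150   i=7: 6546
  i=8: 3632   i=9: 3378     …   i=22: 4477
  i=23: 3938
Match at i=23, j=40: x = 23·87 + 40 = 2041.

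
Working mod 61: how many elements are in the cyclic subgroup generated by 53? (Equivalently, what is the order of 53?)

20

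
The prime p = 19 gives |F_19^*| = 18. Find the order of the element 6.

The order of 6 must divide p − 1 = 18 = 2 · 3^2.
Divisors: 1, 2, 3, 6, 9, 18.
Check each in increasing order: 6^1 ≡ 6;  6^2 ≡ 17;  6^3 ≡ 7;  6^6 ≡ 11;  6^9 ≡ 1.
Smallest exponent giving 1 is 9.

9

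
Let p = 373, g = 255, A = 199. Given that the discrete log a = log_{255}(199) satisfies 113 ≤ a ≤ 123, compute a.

Compute 255^113 mod 373 = 199, then multiply by 255 repeatedly:
  255^113=199
Found 199 at exponent 113.

113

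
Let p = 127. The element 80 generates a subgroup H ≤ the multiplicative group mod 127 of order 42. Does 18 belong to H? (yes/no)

no

18 ∈ ⟨80⟩ iff 18^42 ≡ 1 (mod 127), since |⟨80⟩| = 42.
18^42 mod 127 = 19.
Since 19 ≠ 1, 18 does not lie in the subgroup.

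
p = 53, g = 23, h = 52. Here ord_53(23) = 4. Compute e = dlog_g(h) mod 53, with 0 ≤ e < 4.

Successive powers of 23 modulo 53:
  23^0=1  23^1=23  23^2=52
So 23^2 ≡ 52 (mod 53), giving e = 2.

2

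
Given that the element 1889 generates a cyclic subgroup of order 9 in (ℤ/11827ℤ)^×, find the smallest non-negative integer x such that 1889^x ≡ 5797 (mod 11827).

4

Successive powers of 1889 modulo 11827:
  1889^0=1  1889^1=1889  1889^2=8394  1889^3=8086  1889^4=5797
So 1889^4 ≡ 5797 (mod 11827), giving x = 4.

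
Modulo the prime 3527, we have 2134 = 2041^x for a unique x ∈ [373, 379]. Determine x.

374

Compute 2041^373 mod 3527 = 2842, then multiply by 2041 repeatedly:
  2041^373=2842  2041^374=2134
Found 2134 at exponent 374.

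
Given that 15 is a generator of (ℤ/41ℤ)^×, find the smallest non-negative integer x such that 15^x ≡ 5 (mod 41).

Successive powers of 15 modulo 41:
  15^0=1  15^1=15  15^2=20  15^3=13  15^4=31  15^5=14
  15^6=5
So 15^6 ≡ 5 (mod 41), giving x = 6.

6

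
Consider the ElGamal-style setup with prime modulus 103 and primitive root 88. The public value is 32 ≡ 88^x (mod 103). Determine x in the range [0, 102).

82

Baby-step giant-step with m = ceil(sqrt(102)) = 11.
Baby table (88^j mod 103 for j=0..10):
  0:1  1:88  2:19  3:24  4:52  5:44  6:61  7:12
  8:26  9:22  10:82
Giant step factor: 88^(-11) ≡ 86 (mod 103).
Scan 32·86^i mod 103 for i = 0, 1, …:
  i=0: 32   i=1: 74   i=2: 81   i=3: 65
  i=4: 28   i=5: 39   i=6: 58   i=7: 44
Match at i=7, j=5: x = 7·11 + 5 = 82.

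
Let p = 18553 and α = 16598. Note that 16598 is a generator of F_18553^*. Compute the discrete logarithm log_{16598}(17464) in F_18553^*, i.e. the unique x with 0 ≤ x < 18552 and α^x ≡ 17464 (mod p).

Baby-step giant-step with m = ceil(sqrt(18552)) = 137.
Baby table (16598^j mod 18553 for j=0..136):
  0:1  1:16598  2:107  3:13451  4:11449  5:10676  6:545  7:10599
  8:2656  9:2360  10:5897  11:11331  12:177  13:6472  14:386  15:6043
  16:4196  17:15799  18:3700  19:2170  20:6287  21:9554  22:4801  23:1863
  24:12776  25:13811  26:12663  27:12090  28:572  29:13473  30:5545  31:13030
  32:18172  33:2735  34:14892  35:14350  36:16439  37:14104  38:14991  39:6335
  40:8479  41:9937  42:16709  43:5738  44:6775  45:1717  46:1358  47:16742
  48:15435  49:10306  50:328  51:8115  52:16543  53:14867  54:7566  55:13764
  56:11783  57:7061  58:17730  59:13407  60:4704  61:5968  62:2397  63:7774
  64:15290  65:15486  66:3366  67:5785  68:7655  69:6746  70:2753  71:16808
  72:16276  73:17368  74:16103  75:3076  76:16145  77:13731  78:2086  79:3530
  80:566  81:6650  82:4903  83:6536  84:5137  85:12891  86:11622  87:6415
  88:503  89:18497  90:16715  91:12561  92:7417  93:8211  94:14393  95:6586
  96:152  97:18241  98:16264  99:3722  100:14819  101:8641  102:8628  103:15490
  104:14099  105:6213  106:5800  107:15436  108:8351  109:435  110:3013  111:9439
  112:6990  113:8111  114:5810  115:14439  116:9421  117:5074  118:6185  119:4881
  120:12440  121:2783  122:13817  123:933  124:12732  125:7066  126:7955  127:13942
  128:16300  129:7554  130:118  131:10499  132:12626  133:10213  134:15166  135:16717
  136:8651
Giant step factor: 16598^(-137) ≡ 17651 (mod 18553).
Scan 17464·17651^i mod 18553 for i = 0, 1, …:
  i=0: 17464   i=1: 17522   i=2: 2312   i=3: 11065
  i=4: 884   i=5: 411   i=6: 338   i=7: 10525
  i=8: 5586   i=9: 7844     …   i=16: 12746
  i=17: 5968
Match at i=17, j=61: x = 17·137 + 61 = 2390.

2390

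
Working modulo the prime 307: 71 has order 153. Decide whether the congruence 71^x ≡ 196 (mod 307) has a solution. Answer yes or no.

yes

196 ∈ ⟨71⟩ iff 196^153 ≡ 1 (mod 307), since |⟨71⟩| = 153.
196^153 mod 307 = 1.
Since 1 = 1, 196 lies in the subgroup.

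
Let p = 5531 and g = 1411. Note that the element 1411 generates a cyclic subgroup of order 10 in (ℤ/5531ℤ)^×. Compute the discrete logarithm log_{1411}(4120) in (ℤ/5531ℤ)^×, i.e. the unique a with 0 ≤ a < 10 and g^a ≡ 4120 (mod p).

6

Successive powers of 1411 modulo 5531:
  1411^0=1  1411^1=1411  1411^2=5292  1411^3=162  1411^4=1811  1411^5=5530
  1411^6=4120
So 1411^6 ≡ 4120 (mod 5531), giving a = 6.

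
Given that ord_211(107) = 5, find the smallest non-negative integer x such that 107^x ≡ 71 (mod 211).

4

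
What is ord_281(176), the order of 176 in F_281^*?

280

The order of 176 must divide p − 1 = 280 = 2^3 · 5 · 7.
Divisors: 1, 2, 4, 5, 7, 8, 10, 14, 20, 28, 35, 40, 56, 70, 140, 280.
Check each in increasing order: 176^1 ≡ 176;  176^2 ≡ 66;  176^4 ≡ 141;  176^5 ≡ 88;  176^7 ≡ 188;  176^8 ≡ 211;  176^10 ≡ 157;  176^14 ≡ 219;  176^20 ≡ 202;  176^28 ≡ 191;  176^35 ≡ 221;  176^40 ≡ 59;  176^56 ≡ 232;  176^70 ≡ 228;  176^140 ≡ 280;  176^280 ≡ 1.
Smallest exponent giving 1 is 280.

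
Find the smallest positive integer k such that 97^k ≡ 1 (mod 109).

The order of 97 must divide p − 1 = 108 = 2^2 · 3^3.
Divisors: 1, 2, 3, 4, 6, 9, 12, 18, 27, 36, 54, 108.
Check each in increasing order: 97^1 ≡ 97;  97^2 ≡ 35;  97^3 ≡ 16;  97^4 ≡ 26;  97^6 ≡ 38;  97^9 ≡ 63;  97^12 ≡ 27;  97^18 ≡ 45;  97^27 ≡ 1.
Smallest exponent giving 1 is 27.

27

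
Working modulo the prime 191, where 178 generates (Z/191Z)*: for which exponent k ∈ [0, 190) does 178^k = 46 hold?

Baby-step giant-step with m = ceil(sqrt(190)) = 14.
Baby table (178^j mod 191 for j=0..13):
  0:1  1:178  2:169  3:95  4:102  5:11  6:48  7:140
  8:90  9:167  10:121  11:146  12:12  13:35
Giant step factor: 178^(-14) ≡ 34 (mod 191).
Scan 46·34^i mod 191 for i = 0, 1, …:
  i=0: 46   i=1: 36   i=2: 78   i=3: 169
Match at i=3, j=2: k = 3·14 + 2 = 44.

44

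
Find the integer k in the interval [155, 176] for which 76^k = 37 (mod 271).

164

Compute 76^155 mod 271 = 111, then multiply by 76 repeatedly:
  76^155=111  76^156=35  76^157=221  76^158=265  76^159=86
  76^160=32  76^161=264  76^162=10  76^163=218  76^164=37
Found 37 at exponent 164.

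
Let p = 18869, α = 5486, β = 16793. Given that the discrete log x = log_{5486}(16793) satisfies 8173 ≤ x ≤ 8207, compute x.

Compute 5486^8173 mod 18869 = 6742, then multiply by 5486 repeatedly:
  5486^8173=6742  5486^8174=3372  5486^8175=7172  5486^8176=3727  5486^8177=11195
  5486^8178=16044  5486^8179=12368  5486^8180=16793
Found 16793 at exponent 8180.

8180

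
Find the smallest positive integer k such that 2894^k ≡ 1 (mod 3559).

The order of 2894 must divide p − 1 = 3558 = 2 · 3 · 593.
Divisors: 1, 2, 3, 6, 593, 1186, 1779, 3558.
Check each in increasing order: 2894^1 ≡ 2894;  2894^2 ≡ 909;  2894^3 ≡ 545;  2894^6 ≡ 1628;  2894^593 ≡ 1.
Smallest exponent giving 1 is 593.

593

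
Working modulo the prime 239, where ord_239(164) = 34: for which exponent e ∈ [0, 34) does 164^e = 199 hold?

Successive powers of 164 modulo 239:
  164^0=1  164^1=164  164^2=128  164^3=199
So 164^3 ≡ 199 (mod 239), giving e = 3.

3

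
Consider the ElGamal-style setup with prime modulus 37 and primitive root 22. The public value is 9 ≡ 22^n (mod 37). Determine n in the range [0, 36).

4

Successive powers of 22 modulo 37:
  22^0=1  22^1=22  22^2=3  22^3=29  22^4=9
So 22^4 ≡ 9 (mod 37), giving n = 4.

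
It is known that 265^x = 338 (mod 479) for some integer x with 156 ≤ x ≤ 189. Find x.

156

Compute 265^156 mod 479 = 338, then multiply by 265 repeatedly:
  265^156=338
Found 338 at exponent 156.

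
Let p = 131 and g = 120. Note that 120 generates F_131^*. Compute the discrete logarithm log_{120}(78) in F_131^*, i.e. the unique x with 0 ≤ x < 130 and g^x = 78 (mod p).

Baby-step giant-step with m = ceil(sqrt(130)) = 12.
Baby table (120^j mod 131 for j=0..11):
  0:1  1:120  2:121  3:110  4:100  5:79  6:48  7:127
  8:44  9:40  10:84  11:124
Giant step factor: 120^(-12) ≡ 114 (mod 131).
Scan 78·114^i mod 131 for i = 0, 1, …:
  i=0: 78   i=1: 115   i=2: 10   i=3: 92
  i=4: 8   i=5: 126   i=6: 85   i=7: 127
Match at i=7, j=7: x = 7·12 + 7 = 91.

91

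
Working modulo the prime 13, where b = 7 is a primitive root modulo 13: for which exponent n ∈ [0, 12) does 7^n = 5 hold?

Successive powers of 7 modulo 13:
  7^0=1  7^1=7  7^2=10  7^3=5
So 7^3 ≡ 5 (mod 13), giving n = 3.

3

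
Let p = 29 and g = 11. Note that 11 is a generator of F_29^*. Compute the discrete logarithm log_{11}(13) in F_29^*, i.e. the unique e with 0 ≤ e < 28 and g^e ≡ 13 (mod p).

Successive powers of 11 modulo 29:
  11^0=1  11^1=11  11^2=5  11^3=26  11^4=25  11^5=14
  11^6=9  11^7=12  11^8=16  11^9=2  11^10=22  11^11=10
  11^12=23  11^13=21  11^14=28  11^15=18  11^16=24  11^17=3
  11^18=4  11^19=15  11^20=20  11^21=17  11^22=13
So 11^22 ≡ 13 (mod 29), giving e = 22.

22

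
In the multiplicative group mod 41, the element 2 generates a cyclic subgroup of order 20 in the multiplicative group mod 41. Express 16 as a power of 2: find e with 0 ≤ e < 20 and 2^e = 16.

4

Successive powers of 2 modulo 41:
  2^0=1  2^1=2  2^2=4  2^3=8  2^4=16
So 2^4 ≡ 16 (mod 41), giving e = 4.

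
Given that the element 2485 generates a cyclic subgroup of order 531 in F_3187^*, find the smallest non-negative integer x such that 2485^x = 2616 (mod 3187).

256

Baby-step giant-step with m = ceil(sqrt(531)) = 24.
Baby table (2485^j mod 3187 for j=0..23):
  0:1  1:2485  2:2006  3:442  4:2042  5:666  6:957  7:643
  8:1168  9:2310  10:563  11:3149  12:1180  13:260  14:2326  15:2079
  16:188  17:1878  18:1062  19:234  20:1456  21:915  22:1444  23:2965
Giant step factor: 2485^(-24) ≡ 1059 (mod 3187).
Scan 2616·1059^i mod 3187 for i = 0, 1, …:
  i=0: 2616   i=1: 841   i=2: 1446   i=3: 1554
  i=4: 1194   i=5: 2394   i=6: 1581   i=7: 1104
  i=8: 2694   i=9: 581   i=10: 188
Match at i=10, j=16: x = 10·24 + 16 = 256.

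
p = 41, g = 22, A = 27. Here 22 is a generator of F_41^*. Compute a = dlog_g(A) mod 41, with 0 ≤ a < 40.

Successive powers of 22 modulo 41:
  22^0=1  22^1=22  22^2=33  22^3=29  22^4=23  22^5=14
  22^6=21  22^7=11  22^8=37  22^9=35  22^10=32  22^11=7
  22^12=31  22^13=26  22^14=39  22^15=38  22^16=16  22^17=24
  22^18=36  22^19=13  22^20=40  22^21=19  22^22=8  22^23=12
  22^24=18  22^25=27
So 22^25 ≡ 27 (mod 41), giving a = 25.

25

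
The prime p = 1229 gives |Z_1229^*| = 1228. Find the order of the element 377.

307

The order of 377 must divide p − 1 = 1228 = 2^2 · 307.
Divisors: 1, 2, 4, 307, 614, 1228.
Check each in increasing order: 377^1 ≡ 377;  377^2 ≡ 794;  377^4 ≡ 1188;  377^307 ≡ 1.
Smallest exponent giving 1 is 307.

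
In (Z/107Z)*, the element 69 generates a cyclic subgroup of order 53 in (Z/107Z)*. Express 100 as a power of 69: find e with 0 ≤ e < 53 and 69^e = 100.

20

Baby-step giant-step with m = ceil(sqrt(53)) = 8.
Baby table (69^j mod 107 for j=0..7):
  0:1  1:69  2:53  3:19  4:27  5:44  6:40  7:85
Giant step factor: 69^(-8) ≡ 16 (mod 107).
Scan 100·16^i mod 107 for i = 0, 1, …:
  i=0: 100   i=1: 102   i=2: 27
Match at i=2, j=4: e = 2·8 + 4 = 20.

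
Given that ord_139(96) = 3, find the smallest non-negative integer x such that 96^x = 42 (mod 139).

Successive powers of 96 modulo 139:
  96^0=1  96^1=96  96^2=42
So 96^2 ≡ 42 (mod 139), giving x = 2.

2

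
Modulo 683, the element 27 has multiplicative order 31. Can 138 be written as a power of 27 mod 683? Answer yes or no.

138 ∈ ⟨27⟩ iff 138^31 ≡ 1 (mod 683), since |⟨27⟩| = 31.
138^31 mod 683 = 1.
Since 1 = 1, 138 lies in the subgroup.

yes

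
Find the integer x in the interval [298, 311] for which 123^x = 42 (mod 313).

Compute 123^298 mod 313 = 88, then multiply by 123 repeatedly:
  123^298=88  123^299=182  123^300=163  123^301=17  123^302=213
  123^303=220  123^304=142  123^305=251  123^306=199  123^307=63
  123^308=237  123^309=42
Found 42 at exponent 309.

309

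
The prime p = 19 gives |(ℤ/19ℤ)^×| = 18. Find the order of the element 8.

6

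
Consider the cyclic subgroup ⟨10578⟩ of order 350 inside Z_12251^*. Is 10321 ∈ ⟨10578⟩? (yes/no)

10321 ∈ ⟨10578⟩ iff 10321^350 ≡ 1 (mod 12251), since |⟨10578⟩| = 350.
10321^350 mod 12251 = 1.
Since 1 = 1, 10321 lies in the subgroup.

yes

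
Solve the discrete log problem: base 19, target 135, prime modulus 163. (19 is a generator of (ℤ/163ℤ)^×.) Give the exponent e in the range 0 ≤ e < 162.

Baby-step giant-step with m = ceil(sqrt(162)) = 13.
Baby table (19^j mod 163 for j=0..12):
  0:1  1:19  2:35  3:13  4:84  5:129  6:6  7:114
  8:47  9:78  10:15  11:122  12:36
Giant step factor: 19^(-13) ≡ 107 (mod 163).
Scan 135·107^i mod 163 for i = 0, 1, …:
  i=0: 135   i=1: 101   i=2: 49   i=3: 27
  i=4: 118   i=5: 75   i=6: 38   i=7: 154
  i=8: 15
Match at i=8, j=10: e = 8·13 + 10 = 114.

114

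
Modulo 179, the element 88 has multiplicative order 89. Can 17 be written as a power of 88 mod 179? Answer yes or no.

17 ∈ ⟨88⟩ iff 17^89 ≡ 1 (mod 179), since |⟨88⟩| = 89.
17^89 mod 179 = 1.
Since 1 = 1, 17 lies in the subgroup.

yes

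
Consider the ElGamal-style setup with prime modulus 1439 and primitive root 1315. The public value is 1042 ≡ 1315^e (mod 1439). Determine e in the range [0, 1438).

Baby-step giant-step with m = ceil(sqrt(1438)) = 38.
Baby table (1315^j mod 1439 for j=0..37):
  0:1  1:1315  2:986  3:51  4:871  5:1360  6:1162  7:1251
  8:288  9:263  10:485  11:298  12:462  13:272  14:808  15:538
  16:921  17:916  18:97  19:923  20:668  21:630  22:1025  23:971
  24:472  25:471  26:595  27:1048  28:997  29:126  30:205  31:482
  32:670  33:382  34:119  35:1073  36:775  37:313
Giant step factor: 1315^(-38) ≡ 351 (mod 1439).
Scan 1042·351^i mod 1439 for i = 0, 1, …:
  i=0: 1042   i=1: 236   i=2: 813   i=3: 441
  i=4: 818   i=5: 757   i=6: 931   i=7: 128
  i=8: 319   i=9: 1166     …   i=29: 1371
  i=30: 595
Match at i=30, j=26: e = 30·38 + 26 = 1166.

1166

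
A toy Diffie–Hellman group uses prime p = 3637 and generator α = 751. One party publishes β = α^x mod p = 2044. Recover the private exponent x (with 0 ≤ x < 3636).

Baby-step giant-step with m = ceil(sqrt(3636)) = 61.
Baby table (751^j mod 3637 for j=0..60):
  0:1  1:751  2:266  3:3368  4:1653  5:1186  6:3258  7:2694
  8:1022  9:115  10:2714  11:1494  12:1798  13:971  14:1821  15:59
  16:665  17:1146  18:2314  19:2965  20:871  21:3098  22:2555  23:2106
  24:3148  25:98  26:858  27:609  28:2734  29:1966  30:3481  31:2865
  32:2148  33:1957  34:359  35:471  36:932  37:1628  38:596  39:245
  40:2145  41:3341  42:3198  43:1278  44:3247  45:1707  46:1733  47:3074
  48:2716  49:2996  50:2330  51:433  52:1490  53:2431  54:3544  55:2897
  56:721  57:3195  58:2662  59:2449  60:2514
Giant step factor: 751^(-61) ≡ 1584 (mod 3637).
Scan 2044·1584^i mod 3637 for i = 0, 1, …:
  i=0: 2044   i=1: 766   i=2: 2223   i=3: 616
  i=4: 1028   i=5: 2613   i=6: 86   i=7: 1655
  i=8: 2880   i=9: 1122     …   i=21: 1375
  i=22: 3074
Match at i=22, j=47: x = 22·61 + 47 = 1389.

1389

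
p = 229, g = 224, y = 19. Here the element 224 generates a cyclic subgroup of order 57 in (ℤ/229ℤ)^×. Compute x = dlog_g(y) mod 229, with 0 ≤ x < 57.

37

Baby-step giant-step with m = ceil(sqrt(57)) = 8.
Baby table (224^j mod 229 for j=0..7):
  0:1  1:224  2:25  3:104  4:167  5:81  6:53  7:193
Giant step factor: 224^(-8) ≡ 14 (mod 229).
Scan 19·14^i mod 229 for i = 0, 1, …:
  i=0: 19   i=1: 37   i=2: 60   i=3: 153
  i=4: 81
Match at i=4, j=5: x = 4·8 + 5 = 37.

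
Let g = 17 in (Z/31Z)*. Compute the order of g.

30

The order of 17 must divide p − 1 = 30 = 2 · 3 · 5.
Divisors: 1, 2, 3, 5, 6, 10, 15, 30.
Check each in increasing order: 17^1 ≡ 17;  17^2 ≡ 10;  17^3 ≡ 15;  17^5 ≡ 26;  17^6 ≡ 8;  17^10 ≡ 25;  17^15 ≡ 30;  17^30 ≡ 1.
Smallest exponent giving 1 is 30.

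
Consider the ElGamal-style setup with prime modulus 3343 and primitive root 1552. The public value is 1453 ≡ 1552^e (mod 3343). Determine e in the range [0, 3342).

318

Baby-step giant-step with m = ceil(sqrt(3342)) = 58.
Baby table (1552^j mod 3343 for j=0..57):
  0:1  1:1552  2:1744  3:2201  4:2749  5:780  6:394  7:3062
  8:1821  9:1357  10:3317  11:3107  12:1458  13:2948  14:2072  15:3121
  16:3128  17:620  18:2799  19:1491  20:676  21:2793  22:2208  23:241
  24:2959  25:2429  26:2247  27:595  28:772  29:1350  30:2482  31:928
  32:2766  33:420  34:3298  35:363  36:1752  37:1245  38:3329  39:1673
  40:2328  41:2616  42:1630  43:2452  44:1170  45:591  46:1250  47:1060
  48:364  49:3304  50:2989  51:2187  52:1079  53:3108  54:3010  55:1349
  56:930  57:2527
Giant step factor: 1552^(-58) ≡ 3272 (mod 3343).
Scan 1453·3272^i mod 3343 for i = 0, 1, …:
  i=0: 1453   i=1: 470   i=2: 60   i=3: 2426
  i=4: 1590   i=5: 772
Match at i=5, j=28: e = 5·58 + 28 = 318.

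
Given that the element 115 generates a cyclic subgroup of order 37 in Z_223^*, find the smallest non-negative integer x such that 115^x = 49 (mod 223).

14

Successive powers of 115 modulo 223:
  115^0=1  115^1=115  115^2=68  115^3=15  115^4=164  115^5=128
  115^6=2  115^7=7  115^8=136  115^9=30  115^10=105  115^11=33
  115^12=4  115^13=14  115^14=49
So 115^14 ≡ 49 (mod 223), giving x = 14.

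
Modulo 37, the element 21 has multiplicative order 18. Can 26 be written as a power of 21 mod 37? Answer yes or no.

yes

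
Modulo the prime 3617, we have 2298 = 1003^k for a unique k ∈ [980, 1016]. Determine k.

Compute 1003^980 mod 3617 = 2838, then multiply by 1003 repeatedly:
  1003^980=2838  1003^981=3552  1003^982=3528  1003^983=1158  1003^984=417
  1003^985=2296  1003^986=2476  1003^987=2166  1003^988=2298
Found 2298 at exponent 988.

988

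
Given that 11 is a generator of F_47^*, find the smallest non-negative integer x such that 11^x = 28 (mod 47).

Baby-step giant-step with m = ceil(sqrt(46)) = 7.
Baby table (11^j mod 47 for j=0..6):
  0:1  1:11  2:27  3:15  4:24  5:29  6:37
Giant step factor: 11^(-7) ≡ 44 (mod 47).
Scan 28·44^i mod 47 for i = 0, 1, …:
  i=0: 28   i=1: 10   i=2: 17   i=3: 43
  i=4: 12   i=5: 11
Match at i=5, j=1: x = 5·7 + 1 = 36.

36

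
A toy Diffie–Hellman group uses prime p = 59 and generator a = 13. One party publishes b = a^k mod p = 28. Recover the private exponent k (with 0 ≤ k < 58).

Baby-step giant-step with m = ceil(sqrt(58)) = 8.
Baby table (13^j mod 59 for j=0..7):
  0:1  1:13  2:51  3:14  4:5  5:6  6:19  7:11
Giant step factor: 13^(-8) ≡ 26 (mod 59).
Scan 28·26^i mod 59 for i = 0, 1, …:
  i=0: 28   i=1: 20   i=2: 48   i=3: 9
  i=4: 57   i=5: 7   i=6: 5
Match at i=6, j=4: k = 6·8 + 4 = 52.

52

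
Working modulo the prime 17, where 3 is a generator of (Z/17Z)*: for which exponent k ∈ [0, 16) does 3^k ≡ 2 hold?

Successive powers of 3 modulo 17:
  3^0=1  3^1=3  3^2=9  3^3=10  3^4=13  3^5=5
  3^6=15  3^7=11  3^8=16  3^9=14  3^10=8  3^11=7
  3^12=4  3^13=12  3^14=2
So 3^14 ≡ 2 (mod 17), giving k = 14.

14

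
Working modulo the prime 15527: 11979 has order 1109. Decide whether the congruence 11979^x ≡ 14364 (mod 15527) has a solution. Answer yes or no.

14364 ∈ ⟨11979⟩ iff 14364^1109 ≡ 1 (mod 15527), since |⟨11979⟩| = 1109.
14364^1109 mod 15527 = 1.
Since 1 = 1, 14364 lies in the subgroup.

yes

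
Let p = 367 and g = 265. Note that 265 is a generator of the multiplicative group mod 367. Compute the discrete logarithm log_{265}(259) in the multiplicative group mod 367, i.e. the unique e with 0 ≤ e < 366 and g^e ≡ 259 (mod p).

64

Baby-step giant-step with m = ceil(sqrt(366)) = 20.
Baby table (265^j mod 367 for j=0..19):
  0:1  1:265  2:128  3:156  4:236  5:150  6:114  7:116
  8:279  9:168  10:113  11:218  12:151  13:12  14:244  15:68
  16:37  17:263  18:332  19:267
Giant step factor: 265^(-20) ≡ 169 (mod 367).
Scan 259·169^i mod 367 for i = 0, 1, …:
  i=0: 259   i=1: 98   i=2: 47   i=3: 236
Match at i=3, j=4: e = 3·20 + 4 = 64.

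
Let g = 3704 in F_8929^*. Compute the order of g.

The order of 3704 must divide p − 1 = 8928 = 2^5 · 3^2 · 31.
Divisors: 1, 2, 3, 4, 6, 8, 9, 12, 16, 18, 24, 31, 32, 36, 48, 62, 72, 93, 96, 124, 144, 186, 248, 279, 288, 372, 496, 558, 744, 992, 1116, 1488, 2232, 2976, 4464, 8928.
Check each in increasing order: 3704^1 ≡ 3704;  3704^2 ≡ 4672;  3704^3 ≡ 686;  3704^4 ≡ 5108;  3704^6 ≡ 6288;  3704^8 ≡ 1126;  3704^9 ≡ 861;  3704^12 ≡ 1332;  3704^16 ≡ 8887;  3704^18 ≡ 214;  3704^24 ≡ 6282;  3704^31 ≡ 8187;  3704^32 ≡ 1764;  3704^36 ≡ 1151;  3704^48 ≡ 6273;  3704^62 ≡ 5895;  3704^72 ≡ 3309;  3704^93 ≡ 1120;  3704^96 ≡ 426;  3704^124 ≡ 8286;  3704^144 ≡ 2527;  3704^186 ≡ 4340;  3704^248 ≡ 2715;  3704^279 ≡ 3424;  3704^288 ≡ 1494;  3704^372 ≡ 4339;  3704^496 ≡ 4800;  3704^558 ≡ 8928;  3704^744 ≡ 4589;  3704^992 ≡ 3180;  3704^1116 ≡ 1.
Smallest exponent giving 1 is 1116.

1116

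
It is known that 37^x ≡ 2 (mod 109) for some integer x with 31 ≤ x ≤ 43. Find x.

33

Compute 37^31 mod 109 = 59, then multiply by 37 repeatedly:
  37^31=59  37^32=3  37^33=2
Found 2 at exponent 33.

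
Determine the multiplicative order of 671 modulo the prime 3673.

3672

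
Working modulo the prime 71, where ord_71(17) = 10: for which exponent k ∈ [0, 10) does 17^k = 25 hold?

Successive powers of 17 modulo 71:
  17^0=1  17^1=17  17^2=5  17^3=14  17^4=25
So 17^4 ≡ 25 (mod 71), giving k = 4.

4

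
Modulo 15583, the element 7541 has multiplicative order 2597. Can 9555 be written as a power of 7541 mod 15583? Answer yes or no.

yes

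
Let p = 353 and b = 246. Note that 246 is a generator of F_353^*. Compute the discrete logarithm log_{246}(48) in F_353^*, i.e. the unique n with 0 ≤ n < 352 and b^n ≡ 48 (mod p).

Baby-step giant-step with m = ceil(sqrt(352)) = 19.
Baby table (246^j mod 353 for j=0..18):
  0:1  1:246  2:153  3:220  4:111  5:125  6:39  7:63
  8:319  9:108  10:93  11:286  12:109  13:339  14:86  15:329
  16:97  17:211  18:15
Giant step factor: 246^(-19) ≡ 139 (mod 353).
Scan 48·139^i mod 353 for i = 0, 1, …:
  i=0: 48   i=1: 318   i=2: 77   i=3: 113
  i=4: 175   i=5: 321   i=6: 141   i=7: 184
  i=8: 160   i=9: 1
Match at i=9, j=0: n = 9·19 + 0 = 171.

171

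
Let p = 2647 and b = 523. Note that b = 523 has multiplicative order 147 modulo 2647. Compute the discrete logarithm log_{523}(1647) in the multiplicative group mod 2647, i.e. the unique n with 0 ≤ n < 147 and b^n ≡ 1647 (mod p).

31

Baby-step giant-step with m = ceil(sqrt(147)) = 13.
Baby table (523^j mod 2647 for j=0..12):
  0:1  1:523  2:888  3:1199  4:2385  5:618  6:280  7:855
  8:2469  9:2198  10:756  11:985  12:1637
Giant step factor: 523^(-13) ≡ 1871 (mod 2647).
Scan 1647·1871^i mod 2647 for i = 0, 1, …:
  i=0: 1647   i=1: 429   i=2: 618
Match at i=2, j=5: n = 2·13 + 5 = 31.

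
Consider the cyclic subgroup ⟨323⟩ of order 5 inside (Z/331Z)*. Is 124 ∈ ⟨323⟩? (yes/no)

yes

⟨323⟩ has order 5; its elements mod 331 are {1, 64, 124, 150, 323}.
124 is in this set.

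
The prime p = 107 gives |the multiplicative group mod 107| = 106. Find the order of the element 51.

The order of 51 must divide p − 1 = 106 = 2 · 53.
Divisors: 1, 2, 53, 106.
Check each in increasing order: 51^1 ≡ 51;  51^2 ≡ 33;  51^53 ≡ 106;  51^106 ≡ 1.
Smallest exponent giving 1 is 106.

106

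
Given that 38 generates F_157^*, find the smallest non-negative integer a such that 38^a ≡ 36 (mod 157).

110

Baby-step giant-step with m = ceil(sqrt(156)) = 13.
Baby table (38^j mod 157 for j=0..12):
  0:1  1:38  2:31  3:79  4:19  5:94  6:118  7:88
  8:47  9:59  10:44  11:102  12:108
Giant step factor: 38^(-13) ≡ 50 (mod 157).
Scan 36·50^i mod 157 for i = 0, 1, …:
  i=0: 36   i=1: 73   i=2: 39   i=3: 66
  i=4: 3   i=5: 150   i=6: 121   i=7: 84
  i=8: 118
Match at i=8, j=6: a = 8·13 + 6 = 110.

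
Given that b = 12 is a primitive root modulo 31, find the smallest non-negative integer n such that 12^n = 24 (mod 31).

Successive powers of 12 modulo 31:
  12^0=1  12^1=12  12^2=20  12^3=23  12^4=28  12^5=26
  12^6=2  12^7=24
So 12^7 ≡ 24 (mod 31), giving n = 7.

7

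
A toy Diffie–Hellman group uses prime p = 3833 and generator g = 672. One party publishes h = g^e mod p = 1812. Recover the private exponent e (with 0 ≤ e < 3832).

3469

Baby-step giant-step with m = ceil(sqrt(3832)) = 62.
Baby table (672^j mod 3833 for j=0..61):
  0:1  1:672  2:3123  3:2005  4:1977  5:2326  6:3041  7:563
  8:2702  9:2735  10:1913  11:1481  12:2485  13:2565  14:2663  15:3358
  16:2772  17:3779  18:2042  19:10  20:2887  21:566  22:885  23:605
  24:262  25:3579  26:1797  27:189  28:519  29:3798  30:3311  31:1852
  32:2652  33:3632  34:2916  35:889  36:3293  37:1255  38:100  39:2039
  40:1827  41:1184  42:2217  43:2620  44:1293  45:2638  46:1890  47:1357
  48:3483  49:2446  50:3188  51:3522  52:1823  53:2329  54:1224  55:2266
  56:1051  57:1000  58:1225  59:2938  60:341  61:3005
Giant step factor: 672^(-62) ≡ 571 (mod 3833).
Scan 1812·571^i mod 3833 for i = 0, 1, …:
  i=0: 1812   i=1: 3575   i=2: 2169   i=3: 440
  i=4: 2095   i=5: 349   i=6: 3796   i=7: 1871
  i=8: 2767   i=9: 761     …   i=54: 1294
  i=55: 2938
Match at i=55, j=59: e = 55·62 + 59 = 3469.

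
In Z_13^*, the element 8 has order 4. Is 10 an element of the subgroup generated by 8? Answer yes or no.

10 ∈ ⟨8⟩ iff 10^4 ≡ 1 (mod 13), since |⟨8⟩| = 4.
10^4 mod 13 = 3.
Since 3 ≠ 1, 10 does not lie in the subgroup.

no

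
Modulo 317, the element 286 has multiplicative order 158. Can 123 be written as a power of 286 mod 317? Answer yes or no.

123 ∈ ⟨286⟩ iff 123^158 ≡ 1 (mod 317), since |⟨286⟩| = 158.
123^158 mod 317 = 1.
Since 1 = 1, 123 lies in the subgroup.

yes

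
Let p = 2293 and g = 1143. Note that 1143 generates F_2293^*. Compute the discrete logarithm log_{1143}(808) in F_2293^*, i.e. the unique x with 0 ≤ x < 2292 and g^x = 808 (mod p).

Baby-step giant-step with m = ceil(sqrt(2292)) = 48.
Baby table (1143^j mod 2293 for j=0..47):
  0:1  1:1143  2:1732  3:817  4:580  5:263  6:226  7:1502
  8:1622  9:1202  10:379  11:2113  12:630  13:88  14:1985  15:1078
  16:813  17:594  18:214  19:1544  20:1475  21:570  22:298  23:1250
  24:211  25:408  26:865  27:412  28:851  29:461  30:1826  31:488
  32:585  33:1392  34:2007  35:1001  36:2229  37:224  38:1509  39:451
  40:1861  41:1512  42:1587  43:178  44:1670  45:1034  46:967  47:55
Giant step factor: 1143^(-48) ≡ 1483 (mod 2293).
Scan 808·1483^i mod 2293 for i = 0, 1, …:
  i=0: 808   i=1: 1318   i=2: 958   i=3: 1347
  i=4: 398   i=5: 933   i=6: 960   i=7: 2020
  i=8: 1002   i=9: 102     …   i=16: 255
  i=17: 2113
Match at i=17, j=11: x = 17·48 + 11 = 827.

827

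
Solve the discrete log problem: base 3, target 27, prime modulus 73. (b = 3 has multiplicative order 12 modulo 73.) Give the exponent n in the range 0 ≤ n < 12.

3

Successive powers of 3 modulo 73:
  3^0=1  3^1=3  3^2=9  3^3=27
So 3^3 ≡ 27 (mod 73), giving n = 3.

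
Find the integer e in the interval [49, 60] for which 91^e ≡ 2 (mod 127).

54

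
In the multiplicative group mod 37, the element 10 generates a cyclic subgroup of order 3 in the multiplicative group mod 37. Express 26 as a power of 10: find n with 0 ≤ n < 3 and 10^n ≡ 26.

2

Successive powers of 10 modulo 37:
  10^0=1  10^1=10  10^2=26
So 10^2 ≡ 26 (mod 37), giving n = 2.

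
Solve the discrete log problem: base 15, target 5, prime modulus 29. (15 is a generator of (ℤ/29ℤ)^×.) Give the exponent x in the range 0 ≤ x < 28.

Successive powers of 15 modulo 29:
  15^0=1  15^1=15  15^2=22  15^3=11  15^4=20  15^5=10
  15^6=5
So 15^6 ≡ 5 (mod 29), giving x = 6.

6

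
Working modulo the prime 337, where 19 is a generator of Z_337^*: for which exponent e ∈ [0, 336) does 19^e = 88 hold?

87

Baby-step giant-step with m = ceil(sqrt(336)) = 19.
Baby table (19^j mod 337 for j=0..18):
  0:1  1:19  2:24  3:119  4:239  5:160  6:7  7:133
  8:168  9:159  10:325  11:109  12:49  13:257  14:165  15:102
  16:253  17:89  18:6
Giant step factor: 19^(-19) ≡ 68 (mod 337).
Scan 88·68^i mod 337 for i = 0, 1, …:
  i=0: 88   i=1: 255   i=2: 153   i=3: 294
  i=4: 109
Match at i=4, j=11: e = 4·19 + 11 = 87.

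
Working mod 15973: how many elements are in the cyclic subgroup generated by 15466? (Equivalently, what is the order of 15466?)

The order of 15466 must divide p − 1 = 15972 = 2^2 · 3 · 11^3.
Divisors: 1, 2, 3, 4, 6, 11, 12, 22, 33, 44, 66, 121, 132, 242, 363, 484, 726, 1331, 1452, 2662, 3993, 5324, 7986, 15972.
Check each in increasing order: 15466^1 ≡ 15466;  15466^2 ≡ 1481;  15466^3 ≡ 15837;  15466^4 ≡ 5060;  15466^6 ≡ 2523;  15466^11 ≡ 8427;  15466^12 ≡ 8275;  15466^22 ≡ 14344;  15466^33 ≡ 9197;  15466^44 ≡ 2123;  15466^66 ≡ 7774;  15466^121 ≡ 6004;  15466^132 ≡ 9217;  15466^242 ≡ 12928;  15466^363 ≡ 6905;  15466^484 ≡ 7685;  15466^726 ≡ 15593;  15466^1331 ≡ 1035;  15466^1452 ≡ 643;  15466^2662 ≡ 1034;  15466^3993 ≡ 15972;  15466^5324 ≡ 14938;  15466^7986 ≡ 1.
Smallest exponent giving 1 is 7986.

7986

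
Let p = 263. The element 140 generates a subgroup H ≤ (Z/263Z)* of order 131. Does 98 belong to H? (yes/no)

yes

98 ∈ ⟨140⟩ iff 98^131 ≡ 1 (mod 263), since |⟨140⟩| = 131.
98^131 mod 263 = 1.
Since 1 = 1, 98 lies in the subgroup.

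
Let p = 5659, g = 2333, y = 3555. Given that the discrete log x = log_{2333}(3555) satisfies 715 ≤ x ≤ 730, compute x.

719

Compute 2333^715 mod 5659 = 2130, then multiply by 2333 repeatedly:
  2333^715=2130  2333^716=688  2333^717=3607  2333^718=198  2333^719=3555
Found 3555 at exponent 719.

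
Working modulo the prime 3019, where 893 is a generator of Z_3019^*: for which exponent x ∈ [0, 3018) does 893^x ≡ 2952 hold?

Baby-step giant-step with m = ceil(sqrt(3018)) = 55.
Baby table (893^j mod 3019 for j=0..54):
  0:1  1:893  2:433  3:237  4:311  5:2994  6:1827  7:1251
  8:113  9:1282  10:625  11:2629  12:1934  13:194  14:1159  15:2489
  16:693  17:2973  18:1188  19:1215  20:1174  21:789  22:1150  23:490
  24:2834  25:840  26:1408  27:1440  28:2845  29:1606  30:133  31:1028
  32:228  33:1331  34:2116  35:2713  36:1471  37:338  38:2953  39:1442
  40:1612  41:2472  42:607  43:1650  44:178  45:1966  46:1599  47:2939
  48:1016  49:1588  50:2173  51:2291  52:2000  53:1771  54:2566
Giant step factor: 893^(-55) ≡ 888 (mod 3019).
Scan 2952·888^i mod 3019 for i = 0, 1, …:
  i=0: 2952   i=1: 884   i=2: 52   i=3: 891
  i=4: 230   i=5: 1967   i=6: 1714   i=7: 456
  i=8: 382   i=9: 1088     …   i=17: 2268
  i=18: 311
Match at i=18, j=4: x = 18·55 + 4 = 994.

994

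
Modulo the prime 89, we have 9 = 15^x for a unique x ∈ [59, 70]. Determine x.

Compute 15^59 mod 89 = 75, then multiply by 15 repeatedly:
  15^59=75  15^60=57  15^61=54  15^62=9
Found 9 at exponent 62.

62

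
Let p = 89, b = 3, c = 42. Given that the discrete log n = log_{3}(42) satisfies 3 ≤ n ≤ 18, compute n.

10

Compute 3^3 mod 89 = 27, then multiply by 3 repeatedly:
  3^3=27  3^4=81  3^5=65  3^6=17  3^7=51
  3^8=64  3^9=14  3^10=42
Found 42 at exponent 10.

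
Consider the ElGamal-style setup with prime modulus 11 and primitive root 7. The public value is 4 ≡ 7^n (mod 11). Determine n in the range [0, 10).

Successive powers of 7 modulo 11:
  7^0=1  7^1=7  7^2=5  7^3=2  7^4=3  7^5=10
  7^6=4
So 7^6 ≡ 4 (mod 11), giving n = 6.

6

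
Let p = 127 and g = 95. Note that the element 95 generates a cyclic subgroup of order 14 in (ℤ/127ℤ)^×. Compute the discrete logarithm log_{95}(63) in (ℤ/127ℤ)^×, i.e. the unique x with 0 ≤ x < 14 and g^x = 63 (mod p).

11

Successive powers of 95 modulo 127:
  95^0=1  95^1=95  95^2=8  95^3=125  95^4=64  95^5=111
  95^6=4  95^7=126  95^8=32  95^9=119  95^10=2  95^11=63
So 95^11 ≡ 63 (mod 127), giving x = 11.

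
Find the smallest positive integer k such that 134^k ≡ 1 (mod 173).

172

The order of 134 must divide p − 1 = 172 = 2^2 · 43.
Divisors: 1, 2, 4, 43, 86, 172.
Check each in increasing order: 134^1 ≡ 134;  134^2 ≡ 137;  134^4 ≡ 85;  134^43 ≡ 93;  134^86 ≡ 172;  134^172 ≡ 1.
Smallest exponent giving 1 is 172.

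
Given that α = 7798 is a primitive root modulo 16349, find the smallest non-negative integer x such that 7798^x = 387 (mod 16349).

Baby-step giant-step with m = ceil(sqrt(16348)) = 128.
Baby table (7798^j mod 16349 for j=0..127):
  0:1  1:7798  2:6873  3:3632  4:5868  5:14162  6:14130  7:9829
  8:2430  9:649  10:9061  11:13649  12:2912  13:15364  14:3000  15:14930
  16:2911  17:7566  18:12476  19:11298  20:13392  21:9753  22:14695  23:1469
  24:10962  25:9104  26:5634  27:4169  28:8050  29:10089  30:2634  31:5588
  32:5139  33:2523  34:6507  35:10639  36:8096  37:9119  38:8161  39:9170
  40:13483  41:15  42:2527  43:5001  44:5433  45:6275  46:16242  47:15762
  48:294  49:3752  50:9735  51:5123  52:8547  53:10982  54:1574  55:12302
  56:11413  57:10967  58:15396  59:7301  60:5980  61:4692  62:15503  63:7888
  64:5686  65:940  66:5768  67:2765  68:13488  69:6307  70:4194  71:6812
  72:2075  73:11689  74:5147  75:15860  76:12444  77:6997  78:5993  79:7972
  80:6758  81:6057  82:225  83:5207  84:9619  85:16099  86:12380  87:14744
  88:7544  89:4410  90:7233  91:15233  92:11449  93:13762  94:1240  95:7261
  96:4691  97:7705  98:1015  99:2054  100:11421  101:7955  102:4984  103:3659
  104:3877  105:3545  106:14100  107:4775  108:8777  109:6132  110:12860  111:13863
  112:4086  113:14776  114:11845  115:11809  116:9014  117:6821  118:6861  119:8150
  120:5137  121:3276  122:9110  123:3375  124:12709  125:13493  126:12599  127:5861
Giant step factor: 7798^(-128) ≡ 6926 (mod 16349).
Scan 387·6926^i mod 16349 for i = 0, 1, …:
  i=0: 387   i=1: 15475   i=2: 12155   i=3: 4529
  i=4: 10472   i=5: 4908   i=6: 3237   i=7: 4983
  i=8: 15868   i=9: 3790     …   i=65: 15838
  i=66: 8547
Match at i=66, j=52: x = 66·128 + 52 = 8500.

8500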